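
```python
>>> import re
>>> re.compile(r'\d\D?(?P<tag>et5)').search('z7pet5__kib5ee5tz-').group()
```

Pattern: a digit, then optionally a non-digit; then the literal 'et', then a literal '5' (captured as 'tag').
`re.search` scans for the first position where the pattern succeeds.
The match spans [1:6] → '7pet5'.
Captured: group 1 = 'et5'.

'7pet5'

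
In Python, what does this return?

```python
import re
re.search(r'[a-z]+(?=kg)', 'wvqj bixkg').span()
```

Because the assertion is zero-width, the text it checks is not consumed and won't appear in the result.
The match spans [5:8] → 'bix'.

(5, 8)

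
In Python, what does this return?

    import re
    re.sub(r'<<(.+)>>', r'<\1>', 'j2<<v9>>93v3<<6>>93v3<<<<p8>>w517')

Matches: at [2:29] → '<<v9>>93v3<<6>>93v3<<<<p8>>'.
The replacement refers to a captured group, so each match is rewritten using its own captured text.

'j2<v9>>93v3<<6>>93v3<<<<p8>w517'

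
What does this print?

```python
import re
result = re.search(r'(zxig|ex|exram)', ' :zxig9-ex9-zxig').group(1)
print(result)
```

The match spans [2:6] → 'zxig'.
Captured: group 1 = 'zxig'.

zxig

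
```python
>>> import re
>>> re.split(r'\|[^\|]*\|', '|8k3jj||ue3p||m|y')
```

['', '', '', 'y']

Splitting on the pattern gives 4 pieces.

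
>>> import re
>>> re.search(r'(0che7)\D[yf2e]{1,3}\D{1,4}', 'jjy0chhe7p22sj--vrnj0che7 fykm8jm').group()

'0che7 fykm'

The pattern matches the literal '0ch', then the literal 'e7' (captured); then a non-digit, then 1 to 3 of one of [yf2e], then 1 to 4 of a non-digit.
`re.search` scans for the first position where the pattern succeeds.
The match spans [20:30] → '0che7 fykm'.
Captured: group 1 = '0che7'.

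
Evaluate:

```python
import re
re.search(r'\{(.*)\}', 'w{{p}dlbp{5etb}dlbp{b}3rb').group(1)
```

'{p}dlbp{5etb}dlbp{b'

The match spans [1:22] → '{{p}dlbp{5etb}dlbp{b}'.
Captured: group 1 = '{p}dlbp{5etb}dlbp{b'.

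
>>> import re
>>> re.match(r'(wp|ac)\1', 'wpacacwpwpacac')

None

After group 1 captures some text, `\1` only succeeds where that same text appears again.
`match` is anchored at position 0; if the pattern doesn't fit there, it returns None.
Here position 0 doesn't satisfy it, so the call returns None.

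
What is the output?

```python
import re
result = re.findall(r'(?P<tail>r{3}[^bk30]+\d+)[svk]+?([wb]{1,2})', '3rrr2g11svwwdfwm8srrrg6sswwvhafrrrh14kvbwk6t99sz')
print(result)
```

This matches exactly 3 of the literal 'r', then one or more of any character except [bk30], then one or more of a digit (captured as 'tail'); then one or more of one of [svk] (lazy); then 1 to 2 of one of [wb] (captured).
Walking the string: at [1:41] match 'rrr2g11svwwdfwm8srrrg6sswwvhafrrrh14kvbw', groups = ('rrr2g11svwwdfwm8srrrg6sswwvhafrrrh14', 'bw').
Multiple groups make `findall` return tuples — one 2-tuple for the one match.

[('rrr2g11svwwdfwm8srrrg6sswwvhafrrrh14', 'bw')]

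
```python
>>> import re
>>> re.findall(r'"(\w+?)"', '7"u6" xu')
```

One capturing group, so `findall` returns just the captured substring from the one match — 1 in all.

['u6']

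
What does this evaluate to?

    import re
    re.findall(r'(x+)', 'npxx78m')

Pattern: one or more of a literal 'x' (captured).
Matches: at [2:4] match 'xx', group 1 = 'xx'.
One capturing group, so `findall` returns just the captured substring from the one match — 1 in all.

['xx']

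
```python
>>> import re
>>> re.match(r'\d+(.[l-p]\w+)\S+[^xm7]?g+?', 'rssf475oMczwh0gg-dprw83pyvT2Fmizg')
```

None

Pattern: one or more of a digit; then any character, then a character in [l-p], then one or more of a word character (captured); then one or more of a non-whitespace character, then optionally any character except [xm7], then one or more of the literal 'g' (lazy).
With `match`, the pattern is implicitly anchored at the beginning.
Here position 0 doesn't satisfy it, so the call returns None.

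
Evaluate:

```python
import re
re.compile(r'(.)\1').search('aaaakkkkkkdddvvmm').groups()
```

The backreference `\1` re-matches whatever the first group consumed, character for character.
Unlike `match`, `search` isn't anchored — it looks for the pattern anywhere in the string.
The match spans [0:2] → 'aa'.
Captured: group 1 = 'a'.

('a',)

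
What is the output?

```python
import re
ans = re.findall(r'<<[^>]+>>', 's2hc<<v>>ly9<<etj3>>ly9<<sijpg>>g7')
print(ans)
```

['<<v>>', '<<etj3>>', '<<sijpg>>']

Scanning left to right: at [4:9] → '<<v>>'; at [12:20] → '<<etj3>>'; at [23:32] → '<<sijpg>>'.
Since nothing is captured, `findall` lists the 3 matched substrings directly.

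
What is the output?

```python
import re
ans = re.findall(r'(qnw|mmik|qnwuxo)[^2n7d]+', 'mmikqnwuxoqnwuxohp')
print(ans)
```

['mmik', 'qnw']

Alternation tries branches left to right and keeps the first one that lets the overall match succeed at that position.
Scanning left to right: at [0:5] match 'mmikq', group 1 = 'mmik'; at [10:18] match 'qnwuxohp', group 1 = 'qnw'.
With a single group, `findall` returns only what that group captured — 2 items.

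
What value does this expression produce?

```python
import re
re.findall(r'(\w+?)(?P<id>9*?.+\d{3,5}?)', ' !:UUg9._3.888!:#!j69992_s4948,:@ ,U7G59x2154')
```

This matches one or more of a word character (lazy) (captured); then zero or more of a literal '9' (lazy), then one or more of any character, then 3 to 5 of a digit (lazy) (captured as 'id').
Scanning left to right: at [3:45] match 'UUg9._3.888!:#!j69992_s4948,:@ ,U7G59x2154', groups = ('U', 'Ug9._3.888!:#!j69992_s4948,:@ ,U7G59x2154').
2 groups means the one result is a tuple of 2 captured strings — 1 here.

[('U', 'Ug9._3.888!:#!j69992_s4948,:@ ,U7G59x2154')]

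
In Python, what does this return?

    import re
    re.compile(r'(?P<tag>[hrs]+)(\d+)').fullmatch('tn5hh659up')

None

Pattern: one or more of one of [hrs] (captured as 'tag'); then one or more of a digit (captured).
For `fullmatch`, every character of the input must be accounted for by the pattern.
Here the pattern can't cover the whole string, so the call returns None.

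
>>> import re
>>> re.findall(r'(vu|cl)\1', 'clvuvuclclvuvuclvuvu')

['vu', 'cl', 'vu', 'vu']

The backreference `\1` re-matches whatever the first group consumed, character for character.
Walking the string: at [2:6] match 'vuvu', group 1 = 'vu'; at [6:10] match 'clcl', group 1 = 'cl'; at [10:14] match 'vuvu', group 1 = 'vu'; at [16:20] match 'vuvu', group 1 = 'vu'.
With a single group, `findall` returns only what that group captured — 4 items.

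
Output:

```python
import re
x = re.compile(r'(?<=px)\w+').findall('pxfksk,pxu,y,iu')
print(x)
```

The lookaround is zero-width — it requires the adjacent text to match without consuming it, so the asserted text isn't part of the match.
No capturing groups, so `findall` returns the 2 full match strings.

['fksk', 'u']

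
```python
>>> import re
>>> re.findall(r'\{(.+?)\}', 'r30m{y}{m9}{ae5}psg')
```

A non-greedy quantifier consumes as few characters as it can — just enough that the remainder of the pattern still matches from where it stops; whatever follows it matches normally.
Matches: at [4:7] match '{y}', group 1 = 'y'; at [7:11] match '{m9}', group 1 = 'm9'; at [11:16] match '{ae5}', group 1 = 'ae5'.
With a single group, `findall` returns only what that group captured — 3 items.

['y', 'm9', 'ae5']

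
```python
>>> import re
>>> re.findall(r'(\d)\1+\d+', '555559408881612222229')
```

['5']

`\1` has to match the exact text group 1 already captured.
One capturing group, so `findall` returns just the captured substring from the one match — 1 in all.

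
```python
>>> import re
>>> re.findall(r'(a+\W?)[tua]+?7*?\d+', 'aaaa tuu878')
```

['aaaa ']

The pattern matches one or more of the literal 'a', then optionally a non-word character (captured); then one or more of one of [tua] (lazy); then zero or more of a literal '7' (lazy), then one or more of a digit.
Walking the string: at [0:11] match 'aaaa tuu878', group 1 = 'aaaa '.
With a single group, `findall` returns only what that group captured — 1 item.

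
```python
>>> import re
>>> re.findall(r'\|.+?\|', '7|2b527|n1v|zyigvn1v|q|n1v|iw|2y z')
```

Matches: at [1:8] → '|2b527|'; at [11:21] → '|zyigvn1v|'; at [22:27] → '|n1v|'.
`findall` yields the raw match text (3 of them) because the pattern has no groups.

['|2b527|', '|zyigvn1v|', '|n1v|']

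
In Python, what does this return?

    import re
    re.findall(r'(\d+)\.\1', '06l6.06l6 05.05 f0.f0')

['05']

`\1` has to match the exact text group 1 already captured.
One capturing group, so `findall` returns just the captured substring from the one match — 1 in all.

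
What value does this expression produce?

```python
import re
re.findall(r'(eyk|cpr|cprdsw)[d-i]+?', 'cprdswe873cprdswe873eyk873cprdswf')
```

Alternation tries branches left to right and keeps the first one that lets the overall match succeed at that position.
With a single group, `findall` returns only what that group captured — 3 items.

['cpr', 'cpr', 'cpr']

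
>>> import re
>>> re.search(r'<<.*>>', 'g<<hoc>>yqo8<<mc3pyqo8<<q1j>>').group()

'<<hoc>>yqo8<<mc3pyqo8<<q1j>>'

The match spans [1:29] → '<<hoc>>yqo8<<mc3pyqo8<<q1j>>'.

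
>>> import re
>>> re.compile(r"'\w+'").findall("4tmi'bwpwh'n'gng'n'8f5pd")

No capturing groups, so `findall` returns the 2 full match strings.

["'bwpwh'", "'gng'"]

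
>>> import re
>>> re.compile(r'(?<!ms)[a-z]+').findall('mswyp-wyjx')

A negative assertion filters positions out without eating any characters.
Scanning left to right: at [0:5] → 'mswyp'; at [6:10] → 'wyjx'.
`findall` yields the raw match text (2 of them) because the pattern has no groups.

['mswyp', 'wyjx']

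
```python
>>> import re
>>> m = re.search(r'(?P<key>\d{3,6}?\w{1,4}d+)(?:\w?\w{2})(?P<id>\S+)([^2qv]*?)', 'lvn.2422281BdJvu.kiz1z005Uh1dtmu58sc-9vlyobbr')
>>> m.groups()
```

The match spans [4:45] → '2422281BdJvu.kiz1z005Uh1dtmu58sc-9vlyobbr'.
Captured: group 1 = '2422281Bd', group 2 = '.kiz1z005Uh1dtmu58sc-9vlyobbr', group 3 = ''.

('2422281Bd', '.kiz1z005Uh1dtmu58sc-9vlyobbr', '')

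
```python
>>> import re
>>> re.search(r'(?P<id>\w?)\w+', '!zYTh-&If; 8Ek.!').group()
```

This matches optionally a word character (captured as 'id'); then one or more of a word character.
`re.search` scans for the first position where the pattern succeeds.
The match spans [1:5] → 'zYTh'.
Captured: group 1 = 'z'.

'zYTh'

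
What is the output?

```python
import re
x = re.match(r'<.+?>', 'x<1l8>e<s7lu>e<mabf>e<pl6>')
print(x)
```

None

`re.match` won't scan ahead — the pattern has to work from the very first character.
Here position 0 doesn't satisfy it, so the call returns None.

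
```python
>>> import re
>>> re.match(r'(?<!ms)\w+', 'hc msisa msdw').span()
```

(0, 2)

`(?!…)`/`(?<!…)` only lets a position through if the neighbouring text does NOT match; no characters are consumed.
`match` is anchored at position 0; if the pattern doesn't fit there, it returns None.
The match spans [0:2] → 'hc'.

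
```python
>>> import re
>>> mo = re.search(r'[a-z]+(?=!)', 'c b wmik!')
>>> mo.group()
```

'wmik'

Because the assertion is zero-width, the text it checks is not consumed and won't appear in the result.
`search` walks the string left to right and returns the first match it finds.
The match spans [4:8] → 'wmik'.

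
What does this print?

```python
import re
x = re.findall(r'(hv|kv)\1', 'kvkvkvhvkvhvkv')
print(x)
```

['kv']

`\1` has to match the exact text group 1 already captured.
Because there's exactly one group, `findall` drops the full match and keeps group 1 from the one hit.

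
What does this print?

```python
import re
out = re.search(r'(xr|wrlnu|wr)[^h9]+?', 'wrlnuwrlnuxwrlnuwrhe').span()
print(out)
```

(0, 6)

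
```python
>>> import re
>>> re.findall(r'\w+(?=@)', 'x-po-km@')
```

['km']

Because the assertion is zero-width, the text it checks is not consumed and won't appear in the result.
Since nothing is captured, `findall` lists the 1 matched substring directly.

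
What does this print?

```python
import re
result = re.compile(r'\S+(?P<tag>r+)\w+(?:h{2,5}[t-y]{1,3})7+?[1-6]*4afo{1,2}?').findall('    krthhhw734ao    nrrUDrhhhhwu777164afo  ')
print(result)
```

['r']

This matches one or more of a non-whitespace character; then one or more of a literal 'r' (captured as 'tag'); then one or more of a word character; then 2 to 5 of a literal 'h', then 1 to 3 of a character in [t-y] (non-capturing group); then one or more of the literal '7' (lazy), then zero or more of a character in [1-6]; then the literal '4af', then 1 to 2 of the literal 'o' (lazy).
Scanning left to right: at [20:41] match 'nrrUDrhhhhwu777164afo', group 1 = 'r'.
Because there's exactly one group, `findall` drops the full match and keeps group 1 from the one hit.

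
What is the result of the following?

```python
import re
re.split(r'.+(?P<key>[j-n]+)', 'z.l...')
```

['', 'l', '...']

With a capturing group present, the delimiter's captured portion is kept in the result list.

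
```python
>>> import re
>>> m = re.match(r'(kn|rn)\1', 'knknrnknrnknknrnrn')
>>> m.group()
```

'knkn'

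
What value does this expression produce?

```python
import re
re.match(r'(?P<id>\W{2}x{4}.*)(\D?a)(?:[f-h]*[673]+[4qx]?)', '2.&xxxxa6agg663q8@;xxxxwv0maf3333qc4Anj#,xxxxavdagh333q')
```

`match` is anchored at position 0; if the pattern doesn't fit there, it returns None.
Here the pattern fails at index 0, so the call returns None.

None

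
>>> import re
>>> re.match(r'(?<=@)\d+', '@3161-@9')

None

`match` is anchored at position 0; if the pattern doesn't fit there, it returns None.
Here position 0 doesn't satisfy it, so the call returns None.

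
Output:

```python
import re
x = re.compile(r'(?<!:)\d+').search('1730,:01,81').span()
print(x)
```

The negative lookahead/lookbehind blocks any match where the forbidden context is present.
The match spans [0:4] → '1730'.

(0, 4)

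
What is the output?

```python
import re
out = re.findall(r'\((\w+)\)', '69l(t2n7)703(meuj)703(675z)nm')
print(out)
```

One capturing group, so `findall` returns just the captured substring from each match — 3 in all.

['t2n7', 'meuj', '675z']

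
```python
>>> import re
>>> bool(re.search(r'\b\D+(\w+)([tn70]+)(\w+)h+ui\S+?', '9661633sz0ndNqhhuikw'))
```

This matches a word boundary (`\b`, zero-width); then one or more of a non-digit; then one or more of a word character (captured); then one or more of one of [tn70] (captured); then one or more of a word character (captured); then one or more of a literal 'h', then the literal 'ui', then one or more of a non-whitespace character (lazy).
Unlike `match`, `search` isn't anchored — it looks for the pattern anywhere in the string.
Here the pattern never matches, so the call returns None, and `bool(None)` is False.

False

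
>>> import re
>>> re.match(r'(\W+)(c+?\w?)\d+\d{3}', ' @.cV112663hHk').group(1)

' @.'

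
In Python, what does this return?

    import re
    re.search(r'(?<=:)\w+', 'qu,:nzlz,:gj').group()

The positive lookaround only admits positions where the adjacent text matches; those characters stay outside the span.
The match spans [4:8] → 'nzlz'.

'nzlz'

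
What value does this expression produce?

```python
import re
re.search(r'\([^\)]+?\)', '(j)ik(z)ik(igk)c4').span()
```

The match spans [0:3] → '(j)'.

(0, 3)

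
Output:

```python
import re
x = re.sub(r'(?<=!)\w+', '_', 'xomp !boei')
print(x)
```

Because the assertion is zero-width, the text it checks is not consumed and won't appear in the result.
Matches: at [6:10] → 'boei'.
`sub` substitutes '_' at each match site.

xomp !_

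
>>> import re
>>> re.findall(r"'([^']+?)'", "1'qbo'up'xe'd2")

['qbo', 'xe']

With a single group, `findall` returns only what that group captured — 2 items.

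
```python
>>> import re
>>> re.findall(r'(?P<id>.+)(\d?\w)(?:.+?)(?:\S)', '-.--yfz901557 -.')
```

[('-.--yfz90155', '7')]

Pattern: one or more of any character (captured as 'id'); then optionally a digit, then a word character (captured); then one or more of any character (lazy) (non-capturing group); then a non-whitespace character (non-capturing group).
Matches: at [0:15] match '-.--yfz901557 -', groups = ('-.--yfz90155', '7').
`findall` packs the 2 group values into a tuple for every match.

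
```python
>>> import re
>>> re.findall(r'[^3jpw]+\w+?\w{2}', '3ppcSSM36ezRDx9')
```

Pattern: one or more of any character except [3jpw]; then one or more of a word character (lazy), then exactly 2 of a word character.
Matches: at [3:10] → 'cSSM36e'; at [10:15] → 'zRDx9'.
With no groups in the pattern, `findall` gives back each whole match — 2 here.

['cSSM36e', 'zRDx9']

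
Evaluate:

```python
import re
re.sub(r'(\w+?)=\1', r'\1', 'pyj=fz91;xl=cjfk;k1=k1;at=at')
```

'pyj=fz91;xl=cjfk;k1;at'

`\1` has to match the exact text group 1 already captured.
Matches: at [17:22] → 'k1=k1'; at [23:28] → 'at=at'.
`\1` in the replacement pulls in group 1's text for each match.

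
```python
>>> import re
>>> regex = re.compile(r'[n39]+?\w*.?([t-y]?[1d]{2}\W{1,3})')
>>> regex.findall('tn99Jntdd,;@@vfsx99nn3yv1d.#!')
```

Pattern: one or more of one of [n39] (lazy); then zero or more of a word character; then optionally any character; then optionally a character in [t-y], then exactly 2 of one of [1d], then 1 to 3 of a non-word character (captured).
`findall` collects group 1 from each match (2 total).

['dd,;@', '1d.#!']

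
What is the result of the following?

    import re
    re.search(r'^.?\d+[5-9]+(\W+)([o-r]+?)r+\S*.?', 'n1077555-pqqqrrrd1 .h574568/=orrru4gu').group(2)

Pattern: anchored at the start of the string; then optionally any character, then one or more of a digit, then one or more of a character in [5-9]; then one or more of a non-word character (captured); then one or more of a character in [o-r] (lazy) (captured); then one or more of a literal 'r', then zero or more of a non-whitespace character, then optionally any character.
`search` walks the string left to right and returns the first match it finds.
The match spans [0:19] → 'n1077555-pqqqrrrd1 '.
Captured: group 1 = '-', group 2 = 'pqqq'.

'pqqq'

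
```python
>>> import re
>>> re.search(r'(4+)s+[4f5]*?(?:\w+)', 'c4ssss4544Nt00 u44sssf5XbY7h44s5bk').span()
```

(1, 14)

Pattern: one or more of a literal '4' (captured); then one or more of a literal 's', then zero or more of one of [4f5] (lazy); then one or more of a word character (non-capturing group).
The match spans [1:14] → '4ssss4544Nt00'.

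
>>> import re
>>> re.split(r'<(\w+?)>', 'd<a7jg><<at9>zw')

Matches to split on: at [1:7] → '<a7jg>'; at [8:13] → '<at9>'.
The group in the pattern means `split` returns the separators' captures alongside the pieces.

['d', 'a7jg', '<', 'at9', 'zw']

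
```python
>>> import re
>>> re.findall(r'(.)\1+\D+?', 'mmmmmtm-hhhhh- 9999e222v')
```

['m', 'h', '9', '2']

After group 1 captures some text, `\1` only succeeds where that same text appears again.
Matches: at [0:6] match 'mmmmmt', group 1 = 'm'; at [8:14] match 'hhhhh-', group 1 = 'h'; at [15:20] match '9999e', group 1 = '9'; at [20:24] match '222v', group 1 = '2'.
`findall` collects group 1 from each match (4 total).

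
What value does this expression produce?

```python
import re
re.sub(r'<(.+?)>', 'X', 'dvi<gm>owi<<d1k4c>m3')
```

'dviXowiXm3'

The `?` after the quantifier makes it lazy — it takes as little as possible before letting the rest of the pattern try.
`sub` substitutes 'X' at each match site.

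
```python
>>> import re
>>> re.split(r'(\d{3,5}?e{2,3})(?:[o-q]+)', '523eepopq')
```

['', '523ee', '']

Because the pattern has a capturing group, `split` also inserts each captured text between the pieces.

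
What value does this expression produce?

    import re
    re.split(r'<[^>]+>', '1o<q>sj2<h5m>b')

['1o', 'sj2', 'b']

The string is cut at each match, leaving 3 pieces.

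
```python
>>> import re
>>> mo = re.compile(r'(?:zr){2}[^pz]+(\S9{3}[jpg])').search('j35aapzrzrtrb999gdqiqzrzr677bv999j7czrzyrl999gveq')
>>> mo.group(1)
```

'b999g'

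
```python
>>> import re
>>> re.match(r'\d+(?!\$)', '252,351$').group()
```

`re.match` only tries the pattern at the start of the string.
The match spans [0:3] → '252'.

'252'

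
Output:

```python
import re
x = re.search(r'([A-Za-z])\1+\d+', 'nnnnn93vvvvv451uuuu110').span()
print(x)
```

After group 1 captures some text, `\1` only succeeds where that same text appears again.
The match spans [0:7] → 'nnnnn93'.

(0, 7)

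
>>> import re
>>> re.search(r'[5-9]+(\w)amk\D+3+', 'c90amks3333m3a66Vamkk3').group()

'90amks3333'

This matches one or more of a character in [5-9]; then a word character (captured); then the literal 'amk', then one or more of a non-digit; then one or more of a literal '3'.
The match spans [1:11] → '90amks3333'.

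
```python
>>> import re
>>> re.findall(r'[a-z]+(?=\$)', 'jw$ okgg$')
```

['jw', 'okgg']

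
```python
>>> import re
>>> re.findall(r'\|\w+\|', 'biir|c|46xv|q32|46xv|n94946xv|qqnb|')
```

Scanning left to right: at [4:7] → '|c|'; at [11:16] → '|q32|'; at [20:30] → '|n94946xv|'.
No capturing groups, so `findall` returns the 3 full match strings.

['|c|', '|q32|', '|n94946xv|']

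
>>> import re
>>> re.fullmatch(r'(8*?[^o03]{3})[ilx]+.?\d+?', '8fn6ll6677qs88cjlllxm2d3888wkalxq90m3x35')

None

`re.fullmatch` is like wrapping the pattern in `^…$` (in single-line mode).
Here the pattern can't cover the whole string, so the call returns None.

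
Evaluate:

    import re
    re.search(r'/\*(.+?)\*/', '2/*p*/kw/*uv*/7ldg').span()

(1, 6)

The match spans [1:6] → '/*p*/'.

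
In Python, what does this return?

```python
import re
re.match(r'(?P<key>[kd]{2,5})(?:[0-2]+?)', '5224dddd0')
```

None

Pattern: 2 to 5 of one of [kd] (captured as 'key'); then one or more of a character in [0-2] (lazy) (non-capturing group).
`re.match` only tries the pattern at the start of the string.
Here the pattern fails at index 0, so the call returns None.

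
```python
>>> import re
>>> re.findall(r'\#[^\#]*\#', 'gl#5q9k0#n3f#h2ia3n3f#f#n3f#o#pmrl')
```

['#5q9k0#', '#h2ia3n3f#', '#n3f#']

Since nothing is captured, `findall` lists the 3 matched substrings directly.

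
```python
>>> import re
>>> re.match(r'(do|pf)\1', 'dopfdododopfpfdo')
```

None

After group 1 captures some text, `\1` only succeeds where that same text appears again.
With `match`, the pattern is implicitly anchored at the beginning.
Here position 0 doesn't satisfy it, so the call returns None.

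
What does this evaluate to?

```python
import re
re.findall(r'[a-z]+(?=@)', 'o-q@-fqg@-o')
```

Because the assertion is zero-width, the text it checks is not consumed and won't appear in the result.
Scanning left to right: at [2:3] → 'q'; at [5:8] → 'fqg'.
`findall` yields the raw match text (2 of them) because the pattern has no groups.

['q', 'fqg']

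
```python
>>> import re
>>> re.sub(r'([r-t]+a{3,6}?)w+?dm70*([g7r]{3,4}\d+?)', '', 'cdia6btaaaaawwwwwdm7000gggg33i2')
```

'cdia6b3i2'

This matches one or more of a character in [r-t], then 3 to 6 of the literal 'a' (lazy) (captured); then one or more of the literal 'w' (lazy), then the literal 'dm7', then zero or more of the literal '0'; then 3 to 4 of one of [g7r], then one or more of a digit (lazy) (captured).
Because the quantifier is non-greedy, it stops expanding at the earliest point where the rest of the pattern can succeed.
Matches: at [6:28] → 'taaaaawwwwwdm7000gggg3'.
Every occurrence is swapped for ''.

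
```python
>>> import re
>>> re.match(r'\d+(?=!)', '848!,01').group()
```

'848'

The `(?=…)`/`(?<=…)` assertion just peeks at neighbouring text; it doesn't advance the match position.
`re.match` won't scan ahead — the pattern has to work from the very first character.
The match spans [0:3] → '848'.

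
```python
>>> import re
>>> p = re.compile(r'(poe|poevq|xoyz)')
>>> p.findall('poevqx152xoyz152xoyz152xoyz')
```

['poe', 'xoyz', 'xoyz', 'xoyz']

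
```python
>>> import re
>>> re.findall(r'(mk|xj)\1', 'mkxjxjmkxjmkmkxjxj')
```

['xj', 'mk', 'xj']

`\1` has to match the exact text group 1 already captured.
Walking the string: at [2:6] match 'xjxj', group 1 = 'xj'; at [10:14] match 'mkmk', group 1 = 'mk'; at [14:18] match 'xjxj', group 1 = 'xj'.
With a single group, `findall` returns only what that group captured — 3 items.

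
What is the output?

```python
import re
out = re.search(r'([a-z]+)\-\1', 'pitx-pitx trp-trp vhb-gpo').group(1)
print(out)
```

pitx

The match spans [0:9] → 'pitx-pitx'.
Captured: group 1 = 'pitx'.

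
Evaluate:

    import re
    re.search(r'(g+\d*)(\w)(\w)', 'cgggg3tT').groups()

('gggg3', 't', 'T')

This matches one or more of the literal 'g', then zero or more of a digit (captured); then a word character (captured); then a word character (captured).
`re.search` tries every starting position until one works.
The match spans [1:8] → 'gggg3tT'.
Captured: group 1 = 'gggg3', group 2 = 't', group 3 = 'T'.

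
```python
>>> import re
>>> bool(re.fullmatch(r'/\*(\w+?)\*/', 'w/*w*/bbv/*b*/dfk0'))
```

For `fullmatch`, every character of the input must be accounted for by the pattern.
Here there's no way to consume every character, so the call returns None, and `bool(None)` is False.

False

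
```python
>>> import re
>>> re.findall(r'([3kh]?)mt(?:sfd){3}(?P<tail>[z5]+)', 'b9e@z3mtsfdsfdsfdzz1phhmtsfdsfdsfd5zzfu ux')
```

[('3', 'zz'), ('h', '5zz')]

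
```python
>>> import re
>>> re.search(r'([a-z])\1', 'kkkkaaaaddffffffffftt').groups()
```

`\1` is not a pattern — it's the concrete string captured by group 1, re-applied verbatim.
`search` walks the string left to right and returns the first match it finds.
The match spans [0:2] → 'kk'.
Captured: group 1 = 'k'.

('k',)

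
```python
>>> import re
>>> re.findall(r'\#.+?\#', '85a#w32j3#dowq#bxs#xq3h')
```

['#w32j3#', '#bxs#']

Lazy quantifiers expand one character at a time until the remainder of the pattern can match.
Walking the string: at [3:10] → '#w32j3#'; at [14:19] → '#bxs#'.
With no groups in the pattern, `findall` gives back each whole match — 2 here.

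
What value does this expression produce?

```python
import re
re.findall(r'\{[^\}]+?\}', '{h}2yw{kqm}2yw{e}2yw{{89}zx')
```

No capturing groups, so `findall` returns the 4 full match strings.

['{h}', '{kqm}', '{e}', '{{89}']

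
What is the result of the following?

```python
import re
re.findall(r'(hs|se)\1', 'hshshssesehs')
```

The backreference `\1` re-matches whatever the first group consumed, character for character.
`findall` collects group 1 from each match (2 total).

['hs', 'se']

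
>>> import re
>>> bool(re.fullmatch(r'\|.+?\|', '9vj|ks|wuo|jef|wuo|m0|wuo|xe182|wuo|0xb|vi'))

False

`fullmatch` succeeds only if the pattern covers the string from start to end.
Here there's no way to consume every character, so the call returns None, and `bool(None)` is False.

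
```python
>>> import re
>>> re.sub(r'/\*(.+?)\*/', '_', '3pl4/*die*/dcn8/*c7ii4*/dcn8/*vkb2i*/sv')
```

'3pl4_dcn8_dcn8_sv'

A `+?`/`*?`/`{m,n}?` starts at its minimum and grows only as far as needed for what follows to match.
Matches: at [4:11] → '/*die*/'; at [15:24] → '/*c7ii4*/'; at [28:37] → '/*vkb2i*/'.
`sub` substitutes '_' at each match site.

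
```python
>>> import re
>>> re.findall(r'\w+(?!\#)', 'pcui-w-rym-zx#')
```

['pcui', 'w', 'rym', 'z']

The negative lookahead/lookbehind blocks any match where the forbidden context is present.
No capturing groups, so `findall` returns the 4 full match strings.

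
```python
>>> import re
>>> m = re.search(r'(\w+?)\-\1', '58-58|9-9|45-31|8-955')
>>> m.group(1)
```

The match spans [0:5] → '58-58'.
Captured: group 1 = '58'.

'58'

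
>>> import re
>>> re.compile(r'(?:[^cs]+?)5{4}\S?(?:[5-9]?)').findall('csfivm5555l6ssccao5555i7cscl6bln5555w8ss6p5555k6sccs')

['fivm5555l6', 'ao5555i7', 'l6bln5555w8', '6p5555k6']

The pattern matches one or more of any character except [cs] (lazy) (non-capturing group); then exactly 4 of a literal '5', then optionally a non-whitespace character; then optionally a character in [5-9] (non-capturing group).
Matches: at [2:12] → 'fivm5555l6'; at [16:24] → 'ao5555i7'; at [27:38] → 'l6bln5555w8'; at [40:48] → '6p5555k6'.
`findall` yields the raw match text (4 of them) because the pattern has no groups.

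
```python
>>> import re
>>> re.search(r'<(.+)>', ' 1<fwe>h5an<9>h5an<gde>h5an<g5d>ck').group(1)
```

'fwe>h5an<9>h5an<gde>h5an<g5d'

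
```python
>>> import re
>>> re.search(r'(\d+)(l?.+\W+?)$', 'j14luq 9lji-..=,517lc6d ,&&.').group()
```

The match spans [1:28] → '14luq 9lji-..=,517lc6d ,&&.'.

'14luq 9lji-..=,517lc6d ,&&.'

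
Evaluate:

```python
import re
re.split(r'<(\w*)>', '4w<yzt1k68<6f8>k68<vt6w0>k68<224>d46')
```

['4w<yzt1k68', '6f8', 'k68', 'vt6w0', 'k68', '224', 'd46']

The group in the pattern means `split` returns the separators' captures alongside the pieces.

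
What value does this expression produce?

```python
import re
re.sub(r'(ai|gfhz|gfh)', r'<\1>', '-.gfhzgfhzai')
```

'-.<gfhz><gfhz><ai>'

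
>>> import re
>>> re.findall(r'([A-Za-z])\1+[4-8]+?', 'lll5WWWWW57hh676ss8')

`\1` is not a pattern — it's the concrete string captured by group 1, re-applied verbatim.
One capturing group, so `findall` returns just the captured substring from each match — 4 in all.

['l', 'W', 'h', 's']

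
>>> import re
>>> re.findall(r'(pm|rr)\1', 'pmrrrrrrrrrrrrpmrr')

A backreference is literal: `\1` must see the identical characters the first group matched.
Scanning left to right: at [2:6] match 'rrrr', group 1 = 'rr'; at [6:10] match 'rrrr', group 1 = 'rr'; at [10:14] match 'rrrr', group 1 = 'rr'.
`findall` collects group 1 from each match (3 total).

['rr', 'rr', 'rr']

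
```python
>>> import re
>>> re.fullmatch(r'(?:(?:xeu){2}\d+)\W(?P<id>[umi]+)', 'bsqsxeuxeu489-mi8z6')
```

The pattern matches the literal 'xeu' repeated 2 times, then one or more of a digit (non-capturing group); then a non-word character; then one or more of one of [umi] (captured as 'id').
`re.fullmatch` requires the pattern to consume the entire string.
Here the string isn't matched end-to-end, so the call returns None.

None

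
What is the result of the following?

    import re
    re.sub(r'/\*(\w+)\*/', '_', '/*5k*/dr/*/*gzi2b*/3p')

'_dr/*_3p'

Every occurrence is swapped for '_'.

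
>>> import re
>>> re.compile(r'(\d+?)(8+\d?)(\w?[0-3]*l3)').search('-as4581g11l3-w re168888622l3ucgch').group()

The pattern matches one or more of a digit (lazy) (captured); then one or more of the literal '8', then optionally a digit (captured); then optionally a word character, then zero or more of a character in [0-3], then the literal 'l3' (captured).
`search` walks the string left to right and returns the first match it finds.
The match spans [3:12] → '4581g11l3'.
Captured: group 1 = '45', group 2 = '81', group 3 = 'g11l3'.

'4581g11l3'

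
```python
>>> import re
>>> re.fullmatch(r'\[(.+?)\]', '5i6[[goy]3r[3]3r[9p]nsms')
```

For `fullmatch`, every character of the input must be accounted for by the pattern.
Here the string isn't matched end-to-end, so the call returns None.

None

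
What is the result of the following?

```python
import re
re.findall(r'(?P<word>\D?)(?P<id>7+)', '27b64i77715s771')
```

Pattern: optionally a non-digit (captured as 'word'); then one or more of a literal '7' (captured as 'id').
Scanning left to right: at [1:2] match '7', groups = ('', '7'); at [5:9] match 'i777', groups = ('i', '777'); at [11:14] match 's77', groups = ('s', '77').
2 groups means each result is a tuple of 2 captured strings — 3 here.

[('', '7'), ('i', '777'), ('s', '77')]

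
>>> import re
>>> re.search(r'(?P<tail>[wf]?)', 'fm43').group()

'f'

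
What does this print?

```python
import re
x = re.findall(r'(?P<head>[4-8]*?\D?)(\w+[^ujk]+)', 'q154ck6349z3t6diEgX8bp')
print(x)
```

The pattern matches zero or more of a character in [4-8] (lazy), then optionally a non-digit (captured as 'head'); then one or more of a word character, then one or more of any character except [ujk] (captured).
Matches: at [0:22] match 'q154ck6349z3t6diEgX8bp', groups = ('q', '154ck6349z3t6diEgX8bp').
Multiple groups make `findall` return tuples — one 2-tuple for the one match.

[('q', '154ck6349z3t6diEgX8bp')]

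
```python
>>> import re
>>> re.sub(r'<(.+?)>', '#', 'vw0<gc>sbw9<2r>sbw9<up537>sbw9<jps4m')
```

'vw0#sbw9#sbw9#sbw9<jps4m'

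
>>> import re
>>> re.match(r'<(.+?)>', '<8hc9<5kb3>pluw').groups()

The match spans [0:11] → '<8hc9<5kb3>'.
Captured: group 1 = '8hc9<5kb3'.

('8hc9<5kb3',)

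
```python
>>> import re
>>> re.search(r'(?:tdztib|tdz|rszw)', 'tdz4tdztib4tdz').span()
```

Unlike `match`, `search` isn't anchored — it looks for the pattern anywhere in the string.
The match spans [0:3] → 'tdz'.

(0, 3)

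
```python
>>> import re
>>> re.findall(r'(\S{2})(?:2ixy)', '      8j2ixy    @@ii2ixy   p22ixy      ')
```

['8j', 'ii', 'p2']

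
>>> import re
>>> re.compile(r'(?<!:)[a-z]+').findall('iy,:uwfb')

Because the assertion is negative and zero-width, positions next to the forbidden text are skipped.
With no groups in the pattern, `findall` gives back each whole match — 2 here.

['iy', 'wfb']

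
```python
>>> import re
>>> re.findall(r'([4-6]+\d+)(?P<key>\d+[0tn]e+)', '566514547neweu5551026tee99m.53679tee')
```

This matches one or more of a character in [4-6], then one or more of a digit (captured); then one or more of a digit, then one of [0tn], then one or more of a literal 'e' (captured as 'key').
Walking the string: at [0:11] match '566514547ne', groups = ('56651454', '7ne'); at [14:24] match '5551026tee', groups = ('555102', '6tee'); at [28:36] match '53679tee', groups = ('5367', '9tee').
2 groups means each result is a tuple of 2 captured strings — 3 here.

[('56651454', '7ne'), ('555102', '6tee'), ('5367', '9tee')]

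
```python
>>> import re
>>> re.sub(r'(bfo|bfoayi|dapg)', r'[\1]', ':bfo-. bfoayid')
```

The regex engine tests alternatives in the order written; an earlier branch that matches wins even if a later one would match more.
Matches: at [1:4] → 'bfo'; at [7:10] → 'bfo'.
`\1` in the replacement pulls in group 1's text for each match.

':[bfo]-. [bfo]ayid'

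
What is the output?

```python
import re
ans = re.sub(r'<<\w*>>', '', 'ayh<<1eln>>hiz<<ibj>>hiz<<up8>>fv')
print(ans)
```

Matches: at [3:11] → '<<1eln>>'; at [14:21] → '<<ibj>>'; at [24:31] → '<<up8>>'.
`sub` substitutes '' at each match site.

ayhhizhizfv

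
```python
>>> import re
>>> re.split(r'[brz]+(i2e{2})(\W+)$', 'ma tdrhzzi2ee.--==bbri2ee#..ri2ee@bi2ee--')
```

['ma tdrhzzi2ee.--==bbri2ee#..ri2ee@', 'i2ee', '--', '']

This matches one or more of one of [brz]; then the literal 'i2', then exactly 2 of a literal 'e' (captured); then one or more of a non-word character (captured); then anchored at the end.
Matches to split on: at [34:41] → 'bi2ee--'.
The group in the pattern means `split` returns the separators' captures alongside the pieces.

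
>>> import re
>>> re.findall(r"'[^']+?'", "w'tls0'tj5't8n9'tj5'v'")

With no groups in the pattern, `findall` gives back each whole match — 3 here.

["'tls0'", "'t8n9'", "'v'"]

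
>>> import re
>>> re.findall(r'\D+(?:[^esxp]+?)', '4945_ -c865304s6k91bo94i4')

['_ -c8', 's6', 'k9', 'bo9', 'i4']

A non-greedy quantifier consumes as few characters as it can — just enough that the remainder of the pattern still matches from where it stops; whatever follows it matches normally.
No capturing groups, so `findall` returns the 5 full match strings.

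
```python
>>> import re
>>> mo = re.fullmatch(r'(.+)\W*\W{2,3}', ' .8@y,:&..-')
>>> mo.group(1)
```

Pattern: one or more of any character (captured); then zero or more of a non-word character; then 2 to 3 of a non-word character.
`re.fullmatch` requires the pattern to consume the entire string.
The match spans [0:11] → ' .8@y,:&..-'.
Captured: group 1 = ' .8@y,:&.'.

' .8@y,:&.'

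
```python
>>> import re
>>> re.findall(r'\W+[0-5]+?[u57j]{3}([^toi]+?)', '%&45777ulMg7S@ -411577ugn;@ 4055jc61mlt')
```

['7', 'u', 'c']

Pattern: one or more of a non-word character; then one or more of a character in [0-5] (lazy), then exactly 3 of one of [u57j]; then one or more of any character except [toi] (lazy) (captured).
Walking the string: at [0:7] match '%&45777', group 1 = '7'; at [13:23] match '@ -411577u', group 1 = 'u'; at [25:34] match ';@ 4055jc', group 1 = 'c'.
With a single group, `findall` returns only what that group captured — 3 items.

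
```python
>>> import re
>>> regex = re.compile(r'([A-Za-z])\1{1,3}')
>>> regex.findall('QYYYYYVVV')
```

After group 1 captures some text, `\1` only succeeds where that same text appears again.
Matches: at [1:5] match 'YYYY', group 1 = 'Y'; at [6:9] match 'VVV', group 1 = 'V'.
One capturing group, so `findall` returns just the captured substring from each match — 2 in all.

['Y', 'V']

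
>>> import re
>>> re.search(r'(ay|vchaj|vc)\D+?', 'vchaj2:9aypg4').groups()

('vc',)

The match spans [0:3] → 'vch'.
Captured: group 1 = 'vc'.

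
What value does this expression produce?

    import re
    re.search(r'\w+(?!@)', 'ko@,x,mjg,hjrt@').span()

(0, 1)

A negative assertion filters positions out without eating any characters.
`search` walks the string left to right and returns the first match it finds.
The match spans [0:1] → 'k'.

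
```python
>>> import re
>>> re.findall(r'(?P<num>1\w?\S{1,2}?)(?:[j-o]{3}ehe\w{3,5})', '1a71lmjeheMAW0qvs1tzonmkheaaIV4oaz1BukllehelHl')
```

['1a71', '1Bu']

This matches the literal '1', then optionally a word character, then 1 to 2 of a non-whitespace character (lazy) (captured as 'num'); then exactly 3 of a character in [j-o], then the literal 'ehe', then 3 to 5 of a word character (non-capturing group).
Matches: at [0:15] match '1a71lmjeheMAW0q', group 1 = '1a71'; at [34:46] match '1BukllehelHl', group 1 = '1Bu'.
`findall` collects group 1 from each match (2 total).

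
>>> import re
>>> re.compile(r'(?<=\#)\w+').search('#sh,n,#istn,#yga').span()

The positive lookaround only admits positions where the adjacent text matches; those characters stay outside the span.
The match spans [1:3] → 'sh'.

(1, 3)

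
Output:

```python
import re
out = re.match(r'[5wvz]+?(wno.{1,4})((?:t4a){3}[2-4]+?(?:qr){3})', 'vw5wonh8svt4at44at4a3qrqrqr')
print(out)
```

This matches one or more of one of [5wvz] (lazy); then the literal 'wno', then 1 to 4 of any character (captured); then the literal 't4a' repeated 3 times, then one or more of a character in [2-4] (lazy), then the literal 'qr' repeated 3 times (captured).
`re.match` won't scan ahead — the pattern has to work from the very first character.
Here the string doesn't start with a match, so the call returns None.

None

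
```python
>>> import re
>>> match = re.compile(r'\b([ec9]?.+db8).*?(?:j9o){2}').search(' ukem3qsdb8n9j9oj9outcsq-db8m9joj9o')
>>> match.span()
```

This matches a word boundary (`\b`, zero-width); then optionally one of [ec9], then one or more of any character, then the literal 'db8' (captured); then zero or more of any character (lazy), then the literal 'j9o' repeated 2 times.
Unlike `match`, `search` isn't anchored — it looks for the pattern anywhere in the string.
The match spans [1:19] → 'ukem3qsdb8n9j9oj9o'.
Captured: group 1 = 'ukem3qsdb8'.

(1, 19)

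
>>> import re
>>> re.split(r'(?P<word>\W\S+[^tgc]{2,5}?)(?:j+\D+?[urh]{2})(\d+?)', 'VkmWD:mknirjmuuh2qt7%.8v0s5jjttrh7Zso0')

With a capturing group present, the delimiter's captured portion is kept in the result list.

['VkmWD', ':mknirjmuuh2qt7%.8v0s5j', '7', 'Zso0']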